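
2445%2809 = 2445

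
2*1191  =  2382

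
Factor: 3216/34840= 2^1 * 3^1 * 5^( - 1)*13^( - 1)   =  6/65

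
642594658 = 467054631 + 175540027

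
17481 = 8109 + 9372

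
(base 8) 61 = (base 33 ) 1G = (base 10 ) 49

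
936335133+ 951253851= 1887588984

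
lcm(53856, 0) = 0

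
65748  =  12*5479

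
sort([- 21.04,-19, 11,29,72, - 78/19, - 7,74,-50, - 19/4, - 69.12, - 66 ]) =[ - 69.12, - 66, - 50, - 21.04,  -  19, - 7,  -  19/4, - 78/19,11,29,72, 74] 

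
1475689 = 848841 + 626848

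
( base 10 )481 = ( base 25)j6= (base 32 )f1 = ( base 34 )E5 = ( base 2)111100001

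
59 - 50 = 9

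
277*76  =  21052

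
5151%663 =510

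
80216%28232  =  23752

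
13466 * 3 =40398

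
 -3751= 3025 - 6776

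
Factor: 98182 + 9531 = 107713^1 =107713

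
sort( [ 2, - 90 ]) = [ - 90,2] 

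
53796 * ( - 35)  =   - 1882860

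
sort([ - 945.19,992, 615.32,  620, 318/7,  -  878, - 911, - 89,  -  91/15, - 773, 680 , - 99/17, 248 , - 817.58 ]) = [ - 945.19, - 911, - 878, - 817.58, - 773, - 89, - 91/15, - 99/17, 318/7,  248, 615.32,  620, 680,992 ]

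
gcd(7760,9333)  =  1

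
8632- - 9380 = 18012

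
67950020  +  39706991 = 107657011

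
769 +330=1099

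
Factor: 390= 2^1*3^1*5^1*13^1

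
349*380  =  132620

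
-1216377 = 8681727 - 9898104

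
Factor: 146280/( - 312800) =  - 159/340 = - 2^( - 2)*3^1*5^( - 1)*17^( - 1 )*53^1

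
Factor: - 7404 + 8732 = 1328 = 2^4*83^1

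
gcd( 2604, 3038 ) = 434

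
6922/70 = 98 + 31/35= 98.89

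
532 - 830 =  - 298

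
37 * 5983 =221371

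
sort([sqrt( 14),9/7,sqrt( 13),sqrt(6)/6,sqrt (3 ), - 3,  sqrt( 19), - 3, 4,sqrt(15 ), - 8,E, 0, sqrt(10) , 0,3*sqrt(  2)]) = [ - 8,-3, -3, 0, 0 , sqrt( 6)/6,9/7,  sqrt(3), E, sqrt(10), sqrt(13),sqrt(14 ),sqrt(15),  4,3*  sqrt( 2), sqrt (19) ]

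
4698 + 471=5169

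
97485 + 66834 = 164319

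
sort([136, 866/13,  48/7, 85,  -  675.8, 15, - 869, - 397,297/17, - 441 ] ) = [ - 869,-675.8, - 441, - 397, 48/7,15, 297/17, 866/13,85, 136] 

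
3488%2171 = 1317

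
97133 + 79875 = 177008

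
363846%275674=88172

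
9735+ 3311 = 13046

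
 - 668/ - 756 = 167/189 = 0.88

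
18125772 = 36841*492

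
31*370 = 11470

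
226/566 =113/283= 0.40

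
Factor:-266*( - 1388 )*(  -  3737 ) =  - 2^3*7^1*19^1*37^1*101^1*347^1 = - 1379730296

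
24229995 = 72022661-47792666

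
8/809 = 8/809 = 0.01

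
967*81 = 78327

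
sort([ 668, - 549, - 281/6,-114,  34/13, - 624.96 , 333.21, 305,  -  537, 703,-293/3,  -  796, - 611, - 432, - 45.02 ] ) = [  -  796, - 624.96, - 611, - 549, - 537, - 432, - 114,  -  293/3, - 281/6, - 45.02, 34/13 , 305, 333.21, 668 , 703]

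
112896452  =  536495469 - 423599017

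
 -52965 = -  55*963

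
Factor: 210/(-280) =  - 3/4= - 2^( - 2) *3^1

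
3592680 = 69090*52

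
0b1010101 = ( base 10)85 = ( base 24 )3D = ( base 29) 2R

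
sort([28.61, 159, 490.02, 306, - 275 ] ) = [ - 275,28.61,159,306,490.02] 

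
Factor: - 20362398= - 2^1*3^1* 7^1 *271^1*1789^1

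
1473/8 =184+1/8 = 184.12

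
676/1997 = 676/1997 = 0.34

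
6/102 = 1/17 = 0.06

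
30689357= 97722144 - 67032787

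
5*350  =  1750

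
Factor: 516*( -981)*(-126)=2^3*3^5 * 7^1*43^1*109^1=   63780696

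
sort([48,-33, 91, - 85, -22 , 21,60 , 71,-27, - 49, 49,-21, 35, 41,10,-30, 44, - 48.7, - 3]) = [ - 85, - 49,-48.7, - 33,-30,-27, - 22, - 21 , - 3,  10,21,35 , 41,44,48 , 49, 60, 71, 91 ] 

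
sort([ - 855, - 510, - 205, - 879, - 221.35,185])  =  [-879,-855, - 510 , - 221.35 , - 205, 185]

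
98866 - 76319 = 22547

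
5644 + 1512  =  7156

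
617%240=137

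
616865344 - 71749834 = 545115510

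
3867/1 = 3867=3867.00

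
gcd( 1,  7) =1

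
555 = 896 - 341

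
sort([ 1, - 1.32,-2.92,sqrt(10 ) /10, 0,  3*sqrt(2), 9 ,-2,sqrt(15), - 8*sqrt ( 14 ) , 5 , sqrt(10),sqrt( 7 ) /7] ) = [ - 8*sqrt(14 ), - 2.92, - 2, - 1.32, 0,sqrt( 10 ) /10, sqrt(7 )/7,1,sqrt(10), sqrt(15 ),3*sqrt(2),5,9 ]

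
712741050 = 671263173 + 41477877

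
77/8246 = 11/1178 = 0.01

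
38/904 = 19/452= 0.04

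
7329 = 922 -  - 6407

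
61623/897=20541/299 = 68.70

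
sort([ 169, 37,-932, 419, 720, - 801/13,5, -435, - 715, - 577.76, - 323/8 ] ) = [ -932 , - 715, - 577.76, - 435,-801/13,-323/8, 5, 37, 169 , 419, 720]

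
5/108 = 5/108 = 0.05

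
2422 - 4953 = -2531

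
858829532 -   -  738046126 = 1596875658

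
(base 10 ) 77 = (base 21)3E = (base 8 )115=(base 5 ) 302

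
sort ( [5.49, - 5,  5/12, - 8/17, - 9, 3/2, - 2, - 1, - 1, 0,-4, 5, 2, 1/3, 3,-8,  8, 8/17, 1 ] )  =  [ - 9  ,- 8, - 5, - 4, -2, - 1, - 1, - 8/17, 0, 1/3,  5/12, 8/17,1, 3/2, 2, 3, 5, 5.49, 8] 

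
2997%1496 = 5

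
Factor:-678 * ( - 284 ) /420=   2^1*5^ ( - 1 )*7^ ( - 1 )*71^1*113^1 = 16046/35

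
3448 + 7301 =10749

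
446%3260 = 446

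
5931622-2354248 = 3577374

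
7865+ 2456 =10321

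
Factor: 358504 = 2^3*41^1 * 1093^1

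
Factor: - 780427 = -101^1*7727^1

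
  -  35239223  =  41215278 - 76454501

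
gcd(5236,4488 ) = 748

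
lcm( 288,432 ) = 864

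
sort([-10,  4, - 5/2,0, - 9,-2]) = [-10,  -  9, - 5/2, - 2, 0,  4]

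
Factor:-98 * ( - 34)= 2^2*7^2*17^1 = 3332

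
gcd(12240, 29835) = 765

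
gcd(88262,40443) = 1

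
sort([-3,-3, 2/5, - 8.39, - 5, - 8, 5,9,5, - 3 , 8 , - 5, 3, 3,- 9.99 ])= [ - 9.99, - 8.39, - 8,-5 , - 5,-3 , - 3, -3,  2/5,3,3,5,5,8, 9 ]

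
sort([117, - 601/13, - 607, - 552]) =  [ - 607, - 552, - 601/13,117 ]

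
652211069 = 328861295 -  - 323349774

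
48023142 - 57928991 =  - 9905849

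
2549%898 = 753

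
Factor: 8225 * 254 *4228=2^3*5^2*7^2*47^1*127^1*151^1=8832926200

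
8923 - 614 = 8309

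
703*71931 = 50567493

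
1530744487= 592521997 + 938222490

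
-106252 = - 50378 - 55874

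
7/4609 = 7/4609 = 0.00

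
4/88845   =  4/88845  =  0.00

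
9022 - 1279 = 7743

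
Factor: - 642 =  - 2^1*3^1*107^1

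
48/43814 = 24/21907 = 0.00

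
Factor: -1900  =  -2^2*5^2*19^1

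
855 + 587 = 1442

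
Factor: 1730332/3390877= 2^2*7^( - 1)*101^1 * 4283^1*484411^(-1) 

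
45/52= 45/52 = 0.87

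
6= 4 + 2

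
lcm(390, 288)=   18720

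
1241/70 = 1241/70 = 17.73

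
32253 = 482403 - 450150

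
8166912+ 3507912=11674824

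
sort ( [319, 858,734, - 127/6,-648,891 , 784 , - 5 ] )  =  [ - 648, -127/6, - 5,319, 734 , 784 , 858, 891]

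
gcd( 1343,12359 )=17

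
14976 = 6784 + 8192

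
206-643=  - 437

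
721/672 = 103/96 =1.07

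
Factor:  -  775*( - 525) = 3^1*5^4*7^1*31^1  =  406875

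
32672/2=16336=16336.00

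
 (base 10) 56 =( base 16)38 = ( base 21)2e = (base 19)2I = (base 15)3B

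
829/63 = 13+ 10/63  =  13.16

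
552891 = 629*879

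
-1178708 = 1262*(  -  934 ) 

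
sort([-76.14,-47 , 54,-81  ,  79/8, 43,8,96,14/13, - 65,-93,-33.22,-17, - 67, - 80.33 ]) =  [ - 93, - 81, - 80.33, - 76.14 ,-67,-65, - 47, - 33.22,-17 , 14/13 , 8, 79/8,43,54,96] 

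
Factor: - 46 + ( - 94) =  - 140 = - 2^2 *5^1 * 7^1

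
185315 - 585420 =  - 400105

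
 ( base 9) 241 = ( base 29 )6p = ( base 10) 199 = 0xc7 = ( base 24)87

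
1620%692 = 236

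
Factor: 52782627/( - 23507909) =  - 3^1 *19^1*23^( - 1 ) * 277^1*3343^1*1022083^(-1)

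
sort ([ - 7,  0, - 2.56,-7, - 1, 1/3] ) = [ - 7,  -  7, - 2.56, - 1,0,1/3 ]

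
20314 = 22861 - 2547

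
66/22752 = 11/3792= 0.00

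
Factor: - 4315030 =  - 2^1 * 5^1  *  23^1*73^1*257^1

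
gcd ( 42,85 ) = 1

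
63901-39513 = 24388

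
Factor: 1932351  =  3^1*644117^1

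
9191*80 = 735280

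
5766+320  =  6086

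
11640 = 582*20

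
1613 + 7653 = 9266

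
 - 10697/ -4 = 2674 + 1/4 = 2674.25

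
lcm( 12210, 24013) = 720390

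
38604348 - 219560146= -180955798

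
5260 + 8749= 14009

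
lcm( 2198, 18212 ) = 127484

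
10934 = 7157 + 3777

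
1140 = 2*570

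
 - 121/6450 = - 1+6329/6450= -  0.02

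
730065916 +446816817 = 1176882733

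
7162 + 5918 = 13080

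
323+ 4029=4352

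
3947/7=3947/7 = 563.86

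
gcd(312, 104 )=104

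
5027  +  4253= 9280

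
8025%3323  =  1379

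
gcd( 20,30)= 10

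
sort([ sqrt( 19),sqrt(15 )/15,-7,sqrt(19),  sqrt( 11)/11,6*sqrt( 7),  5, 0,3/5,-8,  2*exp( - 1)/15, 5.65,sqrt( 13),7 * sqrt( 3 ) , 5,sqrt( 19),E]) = [ - 8,-7,0, 2*exp(-1 ) /15, sqrt( 15)/15,sqrt( 11)/11,3/5 , E,sqrt( 13),sqrt( 19 ),sqrt( 19),  sqrt( 19),5,5, 5.65,  7*sqrt( 3 ),6*sqrt(7) ] 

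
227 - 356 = -129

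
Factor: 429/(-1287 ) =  - 3^( -1) =-1/3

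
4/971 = 4/971 = 0.00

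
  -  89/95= - 89/95=- 0.94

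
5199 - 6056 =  - 857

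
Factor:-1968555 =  -3^1*5^1*263^1*499^1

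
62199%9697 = 4017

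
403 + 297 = 700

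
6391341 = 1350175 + 5041166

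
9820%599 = 236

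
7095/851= 7095/851 = 8.34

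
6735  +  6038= 12773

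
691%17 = 11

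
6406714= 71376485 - 64969771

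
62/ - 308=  - 1 + 123/154 = -0.20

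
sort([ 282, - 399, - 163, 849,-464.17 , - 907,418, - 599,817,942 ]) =[ - 907,-599, - 464.17, - 399,-163,282,418,817,849  ,  942]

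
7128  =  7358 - 230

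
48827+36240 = 85067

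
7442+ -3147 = 4295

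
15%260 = 15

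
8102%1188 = 974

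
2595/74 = 35 + 5/74 = 35.07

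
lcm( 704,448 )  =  4928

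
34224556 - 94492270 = - 60267714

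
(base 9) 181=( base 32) 4q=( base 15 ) a4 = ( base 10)154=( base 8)232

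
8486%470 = 26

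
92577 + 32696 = 125273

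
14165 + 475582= 489747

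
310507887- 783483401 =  - 472975514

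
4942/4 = 2471/2 =1235.50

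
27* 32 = 864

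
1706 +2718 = 4424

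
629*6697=4212413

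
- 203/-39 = 203/39 = 5.21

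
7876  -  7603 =273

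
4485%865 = 160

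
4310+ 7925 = 12235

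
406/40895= 406/40895  =  0.01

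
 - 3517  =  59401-62918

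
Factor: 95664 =2^4* 3^1 * 1993^1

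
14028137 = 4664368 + 9363769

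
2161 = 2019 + 142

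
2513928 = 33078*76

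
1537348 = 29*53012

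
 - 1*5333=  - 5333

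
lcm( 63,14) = 126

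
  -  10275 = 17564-27839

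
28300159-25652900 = 2647259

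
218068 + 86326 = 304394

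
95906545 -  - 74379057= 170285602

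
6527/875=7+ 402/875 = 7.46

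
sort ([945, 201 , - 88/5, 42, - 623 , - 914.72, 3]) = [ - 914.72,-623, - 88/5,3,42, 201, 945]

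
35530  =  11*3230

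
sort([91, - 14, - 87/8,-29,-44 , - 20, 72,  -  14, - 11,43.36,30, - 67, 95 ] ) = [-67, - 44,-29, - 20, - 14 , - 14, - 11, - 87/8, 30, 43.36,72, 91, 95] 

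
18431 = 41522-23091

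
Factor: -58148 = -2^2*14537^1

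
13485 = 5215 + 8270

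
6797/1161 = 6797/1161 = 5.85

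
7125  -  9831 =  - 2706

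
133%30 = 13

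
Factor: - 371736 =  - 2^3*3^3*1721^1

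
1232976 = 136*9066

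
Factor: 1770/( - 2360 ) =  - 2^( - 2) * 3^1 = - 3/4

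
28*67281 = 1883868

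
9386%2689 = 1319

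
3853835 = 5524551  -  1670716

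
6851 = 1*6851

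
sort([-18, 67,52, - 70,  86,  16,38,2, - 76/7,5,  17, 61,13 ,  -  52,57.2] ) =[-70, - 52, - 18,-76/7,  2,5, 13,16,17, 38, 52,57.2,  61, 67, 86] 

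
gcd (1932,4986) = 6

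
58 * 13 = 754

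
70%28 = 14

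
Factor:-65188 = -2^2* 43^1 * 379^1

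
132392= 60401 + 71991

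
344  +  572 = 916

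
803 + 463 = 1266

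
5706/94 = 60 + 33/47 = 60.70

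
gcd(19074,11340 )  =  6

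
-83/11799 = -83/11799 = - 0.01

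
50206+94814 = 145020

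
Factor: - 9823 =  -11^1*19^1 * 47^1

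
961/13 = 73  +  12/13= 73.92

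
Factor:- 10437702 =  - 2^1*3^1*11^3*1307^1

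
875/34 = 25 + 25/34  =  25.74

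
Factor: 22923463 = 17^1*89^1*109^1*139^1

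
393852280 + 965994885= 1359847165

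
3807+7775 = 11582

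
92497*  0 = 0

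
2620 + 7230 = 9850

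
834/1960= 417/980 = 0.43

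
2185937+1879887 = 4065824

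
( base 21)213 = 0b1110001010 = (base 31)T7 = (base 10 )906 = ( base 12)636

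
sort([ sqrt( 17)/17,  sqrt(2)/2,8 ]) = [ sqrt( 17) /17 , sqrt(2) /2, 8 ] 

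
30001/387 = 77 + 202/387 = 77.52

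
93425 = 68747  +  24678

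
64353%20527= 2772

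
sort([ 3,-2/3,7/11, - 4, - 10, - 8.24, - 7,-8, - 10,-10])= [ - 10 ,-10, - 10,-8.24,  -  8, - 7 , - 4, -2/3,7/11, 3 ] 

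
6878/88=78 + 7/44 = 78.16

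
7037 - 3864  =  3173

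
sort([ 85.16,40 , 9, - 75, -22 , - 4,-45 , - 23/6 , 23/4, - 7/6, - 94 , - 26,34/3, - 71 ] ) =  [ - 94, - 75 , - 71, - 45, - 26, -22, - 4, - 23/6,  -  7/6, 23/4 , 9,34/3, 40, 85.16 ]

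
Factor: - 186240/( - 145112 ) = 240/187= 2^4*3^1*5^1*11^( - 1 )*17^( - 1)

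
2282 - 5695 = -3413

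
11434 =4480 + 6954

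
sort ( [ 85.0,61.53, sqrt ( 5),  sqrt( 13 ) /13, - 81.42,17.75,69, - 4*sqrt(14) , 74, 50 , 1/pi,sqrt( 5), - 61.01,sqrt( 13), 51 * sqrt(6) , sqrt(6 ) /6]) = [-81.42, - 61.01, - 4*sqrt( 14),sqrt(13 )/13, 1/pi,sqrt (6)/6,sqrt( 5 ),  sqrt( 5 ), sqrt( 13 ),  17.75, 50,61.53,69,74,85.0, 51*sqrt( 6)]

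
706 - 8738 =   -  8032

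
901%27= 10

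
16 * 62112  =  993792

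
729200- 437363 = 291837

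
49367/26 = 1898 + 19/26 = 1898.73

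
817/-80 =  - 817/80 = - 10.21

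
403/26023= 403/26023  =  0.02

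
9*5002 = 45018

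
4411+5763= 10174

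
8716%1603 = 701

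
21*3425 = 71925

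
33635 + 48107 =81742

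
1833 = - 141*(-13)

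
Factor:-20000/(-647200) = 25/809 = 5^2*809^( - 1)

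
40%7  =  5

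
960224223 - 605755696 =354468527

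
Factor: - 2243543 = -53^1*42331^1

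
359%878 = 359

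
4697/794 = 5 + 727/794 = 5.92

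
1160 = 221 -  -939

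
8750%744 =566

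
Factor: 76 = 2^2 * 19^1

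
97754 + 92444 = 190198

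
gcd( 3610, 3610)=3610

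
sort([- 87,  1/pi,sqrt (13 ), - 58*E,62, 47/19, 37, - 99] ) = [-58*E,-99, - 87 , 1/pi,47/19, sqrt( 13),37,62]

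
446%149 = 148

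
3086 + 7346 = 10432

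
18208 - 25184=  - 6976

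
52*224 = 11648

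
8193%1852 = 785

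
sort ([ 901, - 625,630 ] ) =[-625 , 630,901 ] 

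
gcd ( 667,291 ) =1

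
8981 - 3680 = 5301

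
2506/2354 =1253/1177 = 1.06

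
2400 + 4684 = 7084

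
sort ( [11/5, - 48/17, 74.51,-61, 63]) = [ - 61, - 48/17,11/5,63,74.51 ]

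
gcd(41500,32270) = 10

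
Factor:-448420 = -2^2 * 5^1*7^1*3203^1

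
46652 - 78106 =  - 31454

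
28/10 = 2+4/5  =  2.80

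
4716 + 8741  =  13457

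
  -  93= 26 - 119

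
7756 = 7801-45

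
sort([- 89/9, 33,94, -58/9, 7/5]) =[ - 89/9, - 58/9, 7/5,  33, 94]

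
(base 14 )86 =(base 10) 118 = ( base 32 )3M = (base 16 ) 76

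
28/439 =28/439=0.06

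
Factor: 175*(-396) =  - 2^2*3^2*5^2*7^1*11^1 = - 69300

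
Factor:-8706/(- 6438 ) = 29^( - 1)*37^( - 1)*1451^1 = 1451/1073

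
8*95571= 764568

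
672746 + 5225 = 677971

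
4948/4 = 1237 = 1237.00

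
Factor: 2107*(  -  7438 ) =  - 2^1*7^2 * 43^1 *3719^1 = - 15671866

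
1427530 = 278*5135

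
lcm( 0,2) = 0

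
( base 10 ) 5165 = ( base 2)1010000101101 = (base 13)2474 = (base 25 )86F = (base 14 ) 1c4d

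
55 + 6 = 61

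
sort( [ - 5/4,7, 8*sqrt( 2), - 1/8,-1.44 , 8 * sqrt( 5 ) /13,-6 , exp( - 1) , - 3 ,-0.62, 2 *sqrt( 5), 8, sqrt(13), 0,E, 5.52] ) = [ - 6, - 3, - 1.44, - 5/4, - 0.62, - 1/8,0  ,  exp( - 1),8*sqrt (5 ) /13,E, sqrt( 13 ),2*sqrt( 5), 5.52, 7,8 , 8*sqrt(2 ) ] 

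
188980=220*859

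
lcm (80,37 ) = 2960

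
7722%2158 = 1248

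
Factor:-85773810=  - 2^1*3^1 *5^1*157^1*18211^1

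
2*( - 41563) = -83126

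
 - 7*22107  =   - 154749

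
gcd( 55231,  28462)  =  1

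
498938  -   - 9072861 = 9571799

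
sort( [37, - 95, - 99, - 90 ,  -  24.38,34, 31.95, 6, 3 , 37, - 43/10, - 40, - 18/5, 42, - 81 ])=[-99, - 95, - 90,  -  81, - 40, - 24.38, - 43/10, - 18/5, 3,6,31.95 , 34,37, 37,42 ]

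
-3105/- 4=776+1/4=776.25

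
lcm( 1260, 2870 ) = 51660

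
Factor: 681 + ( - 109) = 2^2*11^1*13^1 =572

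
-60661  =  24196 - 84857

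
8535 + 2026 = 10561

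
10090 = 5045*2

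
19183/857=22  +  329/857 =22.38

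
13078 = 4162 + 8916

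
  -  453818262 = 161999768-615818030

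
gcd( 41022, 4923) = 9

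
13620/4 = 3405  =  3405.00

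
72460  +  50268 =122728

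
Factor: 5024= 2^5*157^1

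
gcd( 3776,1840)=16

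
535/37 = 535/37 = 14.46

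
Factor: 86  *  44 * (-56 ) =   -  2^6*7^1* 11^1*43^1 = - 211904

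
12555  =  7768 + 4787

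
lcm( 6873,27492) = 27492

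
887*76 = 67412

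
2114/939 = 2 + 236/939 = 2.25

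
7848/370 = 21+39/185 = 21.21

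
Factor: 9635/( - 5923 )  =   - 5^1 * 41^1*47^1* 5923^( - 1)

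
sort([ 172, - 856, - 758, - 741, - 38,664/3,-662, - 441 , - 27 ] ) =[ - 856, - 758, - 741, - 662, - 441, - 38, - 27, 172,664/3 ]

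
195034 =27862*7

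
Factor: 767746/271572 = 899/318 = 2^ ( - 1 ) * 3^( - 1)*29^1*31^1*53^( - 1 ) 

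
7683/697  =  11+16/697 = 11.02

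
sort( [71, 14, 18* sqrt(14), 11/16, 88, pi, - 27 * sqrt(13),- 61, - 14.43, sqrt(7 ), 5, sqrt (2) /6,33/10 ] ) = [ - 27 * sqrt(13),-61, - 14.43, sqrt(2)/6, 11/16, sqrt(7),pi, 33/10,  5, 14,18*sqrt(14), 71,88]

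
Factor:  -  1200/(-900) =2^2*3^ ( - 1 ) = 4/3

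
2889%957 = 18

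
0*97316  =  0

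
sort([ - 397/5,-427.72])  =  [ - 427.72, - 397/5] 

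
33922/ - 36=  - 943 + 13/18 = - 942.28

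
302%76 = 74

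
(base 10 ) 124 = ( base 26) 4k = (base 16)7c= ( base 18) 6g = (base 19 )6A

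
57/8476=57/8476 = 0.01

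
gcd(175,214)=1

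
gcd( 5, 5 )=5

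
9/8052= 3/2684 = 0.00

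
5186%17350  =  5186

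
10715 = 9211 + 1504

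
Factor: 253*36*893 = 2^2*3^2*11^1*19^1*23^1*47^1 = 8133444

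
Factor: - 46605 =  -3^1 * 5^1*13^1*239^1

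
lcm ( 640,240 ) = 1920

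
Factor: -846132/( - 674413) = 2^2*3^1*7^2*769^( - 1)*877^( - 1 )*1439^1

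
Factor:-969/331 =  - 3^1*17^1*19^1  *331^( - 1 ) 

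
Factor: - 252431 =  - 252431^1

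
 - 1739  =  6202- 7941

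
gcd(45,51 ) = 3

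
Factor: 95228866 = 2^1*17^1*29^1*96581^1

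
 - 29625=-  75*395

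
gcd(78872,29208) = 8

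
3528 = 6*588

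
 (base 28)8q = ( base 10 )250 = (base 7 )505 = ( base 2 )11111010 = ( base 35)75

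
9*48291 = 434619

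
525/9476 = 525/9476 =0.06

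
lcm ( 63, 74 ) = 4662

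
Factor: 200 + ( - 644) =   -  444 = - 2^2 * 3^1*37^1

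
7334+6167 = 13501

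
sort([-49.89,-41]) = [ - 49.89, - 41]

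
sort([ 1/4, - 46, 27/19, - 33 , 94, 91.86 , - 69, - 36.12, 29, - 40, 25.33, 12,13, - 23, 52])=[ -69, - 46, - 40,-36.12, - 33, - 23, 1/4,  27/19,12, 13, 25.33,  29, 52, 91.86, 94]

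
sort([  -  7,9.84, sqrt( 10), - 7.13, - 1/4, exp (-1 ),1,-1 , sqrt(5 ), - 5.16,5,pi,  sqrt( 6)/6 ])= [-7.13,-7, - 5.16,-1,  -  1/4,exp( - 1 ),sqrt (6)/6, 1,sqrt( 5),pi,sqrt(10),5,9.84]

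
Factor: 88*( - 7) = - 2^3*7^1 * 11^1 = -616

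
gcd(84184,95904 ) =8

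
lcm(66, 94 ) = 3102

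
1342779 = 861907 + 480872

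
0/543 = 0 = 0.00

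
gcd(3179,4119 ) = 1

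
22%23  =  22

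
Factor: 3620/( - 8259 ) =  -2^2 * 3^(- 1 )*5^1*181^1*2753^( - 1)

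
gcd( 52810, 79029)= 1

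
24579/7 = 3511 + 2/7  =  3511.29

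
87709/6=87709/6 = 14618.17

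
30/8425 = 6/1685  =  0.00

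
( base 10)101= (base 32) 35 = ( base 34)2X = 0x65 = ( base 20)51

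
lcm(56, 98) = 392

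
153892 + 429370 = 583262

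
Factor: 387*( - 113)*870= - 2^1 * 3^3 * 5^1*29^1*43^1 * 113^1 = -  38045970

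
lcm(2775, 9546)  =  238650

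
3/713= 3/713 = 0.00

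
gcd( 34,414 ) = 2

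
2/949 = 2/949 = 0.00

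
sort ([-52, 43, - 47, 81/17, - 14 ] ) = [  -  52, - 47, - 14,81/17,43]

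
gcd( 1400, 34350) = 50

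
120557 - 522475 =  - 401918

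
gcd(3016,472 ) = 8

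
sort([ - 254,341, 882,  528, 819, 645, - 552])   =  [ - 552, - 254,341,528, 645, 819, 882] 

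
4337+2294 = 6631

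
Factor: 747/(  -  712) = - 2^( - 3 ) * 3^2*83^1*89^( - 1 )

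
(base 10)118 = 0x76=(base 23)53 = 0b1110110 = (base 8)166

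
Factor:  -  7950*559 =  -2^1 * 3^1*5^2 * 13^1 * 43^1*53^1 = -4444050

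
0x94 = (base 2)10010100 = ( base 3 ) 12111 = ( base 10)148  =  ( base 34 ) 4C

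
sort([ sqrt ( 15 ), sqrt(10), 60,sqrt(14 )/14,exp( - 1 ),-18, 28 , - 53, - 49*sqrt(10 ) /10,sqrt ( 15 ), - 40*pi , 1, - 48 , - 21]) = [ - 40*pi, - 53, - 48, - 21,- 18, - 49 * sqrt( 10)/10,sqrt(14 )/14, exp( - 1),1, sqrt ( 10 ),sqrt(15),sqrt( 15),28,60 ] 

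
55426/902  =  61 + 202/451 = 61.45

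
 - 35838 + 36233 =395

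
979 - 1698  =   - 719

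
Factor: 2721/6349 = 3^1*7^ ( - 1 ) = 3/7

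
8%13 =8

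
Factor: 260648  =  2^3 * 31^1*1051^1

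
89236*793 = 70764148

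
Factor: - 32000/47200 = - 2^3*5^1*59^(-1) = -  40/59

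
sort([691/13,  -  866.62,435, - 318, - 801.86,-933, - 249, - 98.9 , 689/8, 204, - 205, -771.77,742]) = [ - 933, - 866.62,  -  801.86  , - 771.77,  -  318,-249,  -  205, - 98.9,691/13,689/8,  204,435,742 ] 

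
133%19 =0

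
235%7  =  4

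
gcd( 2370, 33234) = 6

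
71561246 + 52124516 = 123685762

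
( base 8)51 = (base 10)41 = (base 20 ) 21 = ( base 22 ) 1j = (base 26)1F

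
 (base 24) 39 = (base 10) 81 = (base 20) 41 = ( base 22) 3F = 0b1010001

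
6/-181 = -6/181 = - 0.03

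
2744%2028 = 716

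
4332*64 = 277248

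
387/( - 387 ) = -1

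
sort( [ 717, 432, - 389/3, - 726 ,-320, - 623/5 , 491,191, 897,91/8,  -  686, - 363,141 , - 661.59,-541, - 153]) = [ - 726 , - 686, - 661.59, - 541, - 363, - 320, -153, - 389/3, - 623/5,  91/8,141,191,432,491,717,  897 ] 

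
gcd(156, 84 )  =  12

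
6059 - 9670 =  - 3611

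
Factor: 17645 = 5^1*3529^1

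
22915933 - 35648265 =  - 12732332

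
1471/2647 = 1471/2647 = 0.56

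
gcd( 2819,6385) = 1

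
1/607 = 1/607 = 0.00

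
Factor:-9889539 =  - 3^1*11^1*299683^1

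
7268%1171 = 242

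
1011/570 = 1+147/190 = 1.77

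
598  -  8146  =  -7548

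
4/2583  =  4/2583 = 0.00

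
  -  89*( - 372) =33108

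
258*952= 245616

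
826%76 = 66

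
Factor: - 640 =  - 2^7 * 5^1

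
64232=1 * 64232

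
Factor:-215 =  - 5^1 * 43^1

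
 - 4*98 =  - 392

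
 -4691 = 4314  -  9005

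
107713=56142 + 51571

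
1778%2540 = 1778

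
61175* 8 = 489400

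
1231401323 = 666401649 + 564999674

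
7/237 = 7/237 = 0.03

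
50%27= 23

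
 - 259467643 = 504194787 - 763662430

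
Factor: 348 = 2^2* 3^1*29^1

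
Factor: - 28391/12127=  - 11^1*29^1*67^( - 1)*89^1*181^( - 1 )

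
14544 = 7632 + 6912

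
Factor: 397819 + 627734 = 3^1 * 341851^1 = 1025553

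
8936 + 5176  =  14112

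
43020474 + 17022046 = 60042520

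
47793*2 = 95586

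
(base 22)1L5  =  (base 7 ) 2526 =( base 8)1667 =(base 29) 13n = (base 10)951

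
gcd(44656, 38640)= 16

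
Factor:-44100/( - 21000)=21/10  =  2^(-1)*3^1*5^( - 1)*7^1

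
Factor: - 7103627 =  - 47^1*151141^1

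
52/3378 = 26/1689 = 0.02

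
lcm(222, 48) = 1776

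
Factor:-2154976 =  -2^5*67343^1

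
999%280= 159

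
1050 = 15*70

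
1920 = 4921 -3001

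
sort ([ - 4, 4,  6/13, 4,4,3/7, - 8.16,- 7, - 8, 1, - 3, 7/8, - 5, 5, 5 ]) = [ - 8.16, - 8, - 7,-5 , - 4, - 3,3/7, 6/13,7/8, 1, 4, 4, 4, 5, 5]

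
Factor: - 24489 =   -  3^3*907^1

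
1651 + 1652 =3303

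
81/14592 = 27/4864= 0.01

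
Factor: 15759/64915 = 3^2*5^( - 1)*17^1*103^1*12983^( - 1)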